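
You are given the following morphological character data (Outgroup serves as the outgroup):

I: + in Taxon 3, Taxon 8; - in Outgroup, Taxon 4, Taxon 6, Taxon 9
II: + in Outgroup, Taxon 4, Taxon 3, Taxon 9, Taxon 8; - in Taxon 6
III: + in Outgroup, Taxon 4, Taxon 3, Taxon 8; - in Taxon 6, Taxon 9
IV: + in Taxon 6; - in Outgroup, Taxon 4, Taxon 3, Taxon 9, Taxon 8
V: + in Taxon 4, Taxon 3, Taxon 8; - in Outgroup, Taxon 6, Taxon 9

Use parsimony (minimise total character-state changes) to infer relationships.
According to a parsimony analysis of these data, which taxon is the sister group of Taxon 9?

Taxon 6

Character polarity is set by the outgroup: the derived state is whichever differs from the outgroup's state, so for II, III the derived state is '-', and for the remaining characters it is '+'.
I: derived state '+' in Taxon 3 and Taxon 8 only — synapomorphy for {Taxon 3, Taxon 8}.
II: derived state '-' in Taxon 6 only — an autapomorphy, so it tells us nothing about relationships among taxa.
III (derived state '-') is shared by Taxon 6 and Taxon 9 — a synapomorphy uniting that clade.
IV (derived state '+') is unique to Taxon 6 (autapomorphy; uninformative for grouping).
V (derived state '+') is shared by Taxon 3, Taxon 4, and Taxon 8 — a synapomorphy uniting that clade.
Most parsimonious ingroup topology: ((Taxon 4,(Taxon 3,Taxon 8)),(Taxon 6,Taxon 9)).
Taxon 9 and Taxon 6 form a cherry on this tree, so they are sister taxa.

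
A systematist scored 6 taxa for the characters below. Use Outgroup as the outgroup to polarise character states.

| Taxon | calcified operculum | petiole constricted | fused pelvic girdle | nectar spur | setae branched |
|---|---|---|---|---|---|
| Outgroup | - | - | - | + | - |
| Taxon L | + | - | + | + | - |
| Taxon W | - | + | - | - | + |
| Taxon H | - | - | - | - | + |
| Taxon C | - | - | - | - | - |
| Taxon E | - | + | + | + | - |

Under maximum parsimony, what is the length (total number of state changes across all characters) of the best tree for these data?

Character polarity is set by the outgroup: the derived state is whichever differs from the outgroup's state, so for nectar spur the derived state is '-', and for the remaining characters it is '+'.
calcified operculum (derived state '+') is unique to Taxon L (autapomorphy; uninformative for grouping).
petiole constricted (state '+') occurs in Taxon E and Taxon W but conflicts with the nesting implied by the other characters — most parsimoniously interpreted as homoplasy.
fused pelvic girdle: derived state '+' in Taxon E and Taxon L only — synapomorphy for {Taxon E, Taxon L}.
nectar spur (derived state '-') is shared by Taxon C, Taxon H, and Taxon W — a synapomorphy uniting that clade.
setae branched (derived state '+') is shared by Taxon H and Taxon W — a synapomorphy uniting that clade.
Most parsimonious ingroup topology: ((Taxon L,Taxon E),((Taxon W,Taxon H),Taxon C)).
Changes per character on this tree: calcified operculum: 1; petiole constricted: 2; fused pelvic girdle: 1; nectar spur: 1; setae branched: 1.
Total = 6.

6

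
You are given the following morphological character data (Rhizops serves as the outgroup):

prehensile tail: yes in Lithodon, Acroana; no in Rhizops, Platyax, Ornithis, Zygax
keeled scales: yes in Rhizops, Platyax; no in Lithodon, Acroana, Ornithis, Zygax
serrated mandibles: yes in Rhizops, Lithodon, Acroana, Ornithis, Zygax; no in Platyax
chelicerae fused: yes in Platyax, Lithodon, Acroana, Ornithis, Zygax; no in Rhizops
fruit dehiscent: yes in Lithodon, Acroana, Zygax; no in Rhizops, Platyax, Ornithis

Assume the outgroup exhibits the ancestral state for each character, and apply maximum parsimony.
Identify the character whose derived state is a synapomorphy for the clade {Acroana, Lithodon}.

prehensile tail

Character polarity is set by the outgroup: the derived state is whichever differs from the outgroup's state, so for keeled scales, serrated mandibles the derived state is 'no', and for the remaining characters it is 'yes'.
Only Acroana and Lithodon show the derived state 'yes' for prehensile tail, supporting them as a clade.
Only Acroana, Lithodon, Ornithis, and Zygax show the derived state 'no' for keeled scales, supporting them as a clade.
serrated mandibles: derived state 'no' in Platyax only — an autapomorphy, so it tells us nothing about relationships among taxa.
chelicerae fused (derived state 'yes') is shared by all ingroup taxa — unites the whole ingroup.
fruit dehiscent: derived state 'yes' in Acroana, Lithodon, and Zygax only — synapomorphy for {Acroana, Lithodon, Zygax}.
Most parsimonious ingroup topology: ((((Lithodon,Acroana),Zygax),Ornithis),Platyax).
The clade {Acroana, Lithodon} is supported by prehensile tail: its derived state 'yes' occurs in exactly those taxa and in no other taxon (including the outgroup).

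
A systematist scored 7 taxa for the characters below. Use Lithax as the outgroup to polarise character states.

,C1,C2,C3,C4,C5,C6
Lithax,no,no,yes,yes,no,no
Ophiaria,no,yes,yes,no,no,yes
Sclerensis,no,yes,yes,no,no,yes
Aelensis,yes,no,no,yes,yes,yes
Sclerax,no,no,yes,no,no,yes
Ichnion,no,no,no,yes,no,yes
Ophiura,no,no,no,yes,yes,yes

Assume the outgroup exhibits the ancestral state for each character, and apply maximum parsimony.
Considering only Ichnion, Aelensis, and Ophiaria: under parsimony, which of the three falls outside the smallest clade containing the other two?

Character polarity is set by the outgroup: the derived state is whichever differs from the outgroup's state, so for C3, C4 the derived state is 'no', and for the remaining characters it is 'yes'.
C1: derived state 'yes' in Aelensis only — an autapomorphy, so it tells us nothing about relationships among taxa.
C2 (derived state 'yes') is shared by Ophiaria and Sclerensis — a synapomorphy uniting that clade.
C3: derived state 'no' in Aelensis, Ichnion, and Ophiura only — synapomorphy for {Aelensis, Ichnion, Ophiura}.
C4: derived state 'no' in Ophiaria, Sclerax, and Sclerensis only — synapomorphy for {Ophiaria, Sclerax, Sclerensis}.
Only Aelensis and Ophiura show the derived state 'yes' for C5, supporting them as a clade.
C6 (derived state 'yes') is shared by all ingroup taxa — unites the whole ingroup.
Most parsimonious ingroup topology: (((Ophiaria,Sclerensis),Sclerax),((Aelensis,Ophiura),Ichnion)).
Ichnion and Aelensis share a more recent common ancestor with each other than either does with Ophiaria, so Ophiaria is the least closely related of the three.

Ophiaria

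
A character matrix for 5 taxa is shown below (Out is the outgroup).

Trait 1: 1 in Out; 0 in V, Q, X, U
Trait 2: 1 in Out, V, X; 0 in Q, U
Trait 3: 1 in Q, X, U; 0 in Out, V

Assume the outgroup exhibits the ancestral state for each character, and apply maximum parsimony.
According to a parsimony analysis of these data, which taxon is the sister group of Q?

Character polarity is set by the outgroup: the derived state is whichever differs from the outgroup's state, so for Trait 1, Trait 2 the derived state is '0', and for the remaining characters it is '1'.
Trait 1 (derived state '0') is shared by all ingroup taxa — unites the whole ingroup.
Only Q and U show the derived state '0' for Trait 2, supporting them as a clade.
Trait 3: derived state '1' in Q, U, and X only — synapomorphy for {Q, U, X}.
Most parsimonious ingroup topology: (V,((Q,U),X)).
Q and U form a cherry on this tree, so they are sister taxa.

U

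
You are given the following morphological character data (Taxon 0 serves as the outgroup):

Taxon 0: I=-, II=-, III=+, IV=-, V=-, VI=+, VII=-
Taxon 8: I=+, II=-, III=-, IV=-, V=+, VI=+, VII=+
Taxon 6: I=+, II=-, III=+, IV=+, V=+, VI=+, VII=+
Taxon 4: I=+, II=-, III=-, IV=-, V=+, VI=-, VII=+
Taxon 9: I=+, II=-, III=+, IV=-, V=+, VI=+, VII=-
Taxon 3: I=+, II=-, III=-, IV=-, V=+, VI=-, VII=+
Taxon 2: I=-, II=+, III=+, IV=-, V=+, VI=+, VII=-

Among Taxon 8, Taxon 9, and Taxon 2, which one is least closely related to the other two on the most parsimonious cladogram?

Character polarity is set by the outgroup: the derived state is whichever differs from the outgroup's state, so for III, VI the derived state is '-', and for the remaining characters it is '+'.
I: derived state '+' in Taxon 3, Taxon 4, Taxon 6, Taxon 8, and Taxon 9 only — synapomorphy for {Taxon 3, Taxon 4, Taxon 6, Taxon 8, Taxon 9}.
II: derived state '+' in Taxon 2 only — an autapomorphy, so it tells us nothing about relationships among taxa.
III: derived state '-' in Taxon 3, Taxon 4, and Taxon 8 only — synapomorphy for {Taxon 3, Taxon 4, Taxon 8}.
IV (derived state '+') is unique to Taxon 6 (autapomorphy; uninformative for grouping).
All ingroup taxa share the derived state '+' for V; it defines the ingroup but does not resolve relationships within it.
VI (derived state '-') is shared by Taxon 3 and Taxon 4 — a synapomorphy uniting that clade.
VII: derived state '+' in Taxon 3, Taxon 4, Taxon 6, and Taxon 8 only — synapomorphy for {Taxon 3, Taxon 4, Taxon 6, Taxon 8}.
Most parsimonious ingroup topology: ((((Taxon 8,(Taxon 4,Taxon 3)),Taxon 6),Taxon 9),Taxon 2).
Taxon 8 and Taxon 9 share a more recent common ancestor with each other than either does with Taxon 2, so Taxon 2 is the least closely related of the three.

Taxon 2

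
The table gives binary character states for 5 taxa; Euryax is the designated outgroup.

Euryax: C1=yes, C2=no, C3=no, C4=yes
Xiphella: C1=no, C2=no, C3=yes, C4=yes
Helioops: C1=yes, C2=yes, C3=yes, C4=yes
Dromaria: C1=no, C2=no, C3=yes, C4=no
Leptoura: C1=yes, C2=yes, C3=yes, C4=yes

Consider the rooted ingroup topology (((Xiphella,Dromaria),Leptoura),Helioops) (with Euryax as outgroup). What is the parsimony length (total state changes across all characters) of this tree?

Map each character onto (((Xiphella,Dromaria),Leptoura),Helioops) (rooted by Euryax) and count the minimum state changes it requires (Fitch parsimony):
C1: 1; C2: 2; C3: 1; C4: 1.
Total tree length = 5.

5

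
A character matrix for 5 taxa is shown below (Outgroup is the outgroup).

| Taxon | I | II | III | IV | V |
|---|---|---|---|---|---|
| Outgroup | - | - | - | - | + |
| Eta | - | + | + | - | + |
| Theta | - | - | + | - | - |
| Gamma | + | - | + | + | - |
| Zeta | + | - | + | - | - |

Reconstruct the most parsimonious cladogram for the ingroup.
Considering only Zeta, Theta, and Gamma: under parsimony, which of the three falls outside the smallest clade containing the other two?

Character polarity is set by the outgroup: the derived state is whichever differs from the outgroup's state, so for V the derived state is '-', and for the remaining characters it is '+'.
Only Gamma and Zeta show the derived state '+' for I, supporting them as a clade.
II: derived state '+' in Eta only — an autapomorphy, so it tells us nothing about relationships among taxa.
III (derived state '+') is shared by all ingroup taxa — unites the whole ingroup.
IV: derived state '+' in Gamma only — an autapomorphy, so it tells us nothing about relationships among taxa.
Only Gamma, Theta, and Zeta show the derived state '-' for V, supporting them as a clade.
Most parsimonious ingroup topology: (Eta,(Theta,(Gamma,Zeta))).
Zeta and Gamma share a more recent common ancestor with each other than either does with Theta, so Theta is the least closely related of the three.

Theta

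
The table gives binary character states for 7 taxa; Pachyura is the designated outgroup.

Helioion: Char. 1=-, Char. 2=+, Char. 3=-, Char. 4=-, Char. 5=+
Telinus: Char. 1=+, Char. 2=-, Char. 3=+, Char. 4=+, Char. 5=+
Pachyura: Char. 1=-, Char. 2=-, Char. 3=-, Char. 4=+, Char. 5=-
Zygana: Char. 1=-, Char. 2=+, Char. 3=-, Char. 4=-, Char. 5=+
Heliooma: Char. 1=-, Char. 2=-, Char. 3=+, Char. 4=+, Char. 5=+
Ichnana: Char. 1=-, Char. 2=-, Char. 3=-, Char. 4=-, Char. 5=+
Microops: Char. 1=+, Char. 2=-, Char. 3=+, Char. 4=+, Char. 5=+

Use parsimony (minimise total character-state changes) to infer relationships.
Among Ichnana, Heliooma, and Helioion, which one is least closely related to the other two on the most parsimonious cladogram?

Heliooma

Character polarity is set by the outgroup: the derived state is whichever differs from the outgroup's state, so for Char. 4 the derived state is '-', and for the remaining characters it is '+'.
Char. 1: derived state '+' in Microops and Telinus only — synapomorphy for {Microops, Telinus}.
Only Helioion and Zygana show the derived state '+' for Char. 2, supporting them as a clade.
Only Heliooma, Microops, and Telinus show the derived state '+' for Char. 3, supporting them as a clade.
Char. 4 (derived state '-') is shared by Helioion, Ichnana, and Zygana — a synapomorphy uniting that clade.
All ingroup taxa share the derived state '+' for Char. 5; it defines the ingroup but does not resolve relationships within it.
Most parsimonious ingroup topology: (((Microops,Telinus),Heliooma),((Helioion,Zygana),Ichnana)).
Helioion and Ichnana share a more recent common ancestor with each other than either does with Heliooma, so Heliooma is the least closely related of the three.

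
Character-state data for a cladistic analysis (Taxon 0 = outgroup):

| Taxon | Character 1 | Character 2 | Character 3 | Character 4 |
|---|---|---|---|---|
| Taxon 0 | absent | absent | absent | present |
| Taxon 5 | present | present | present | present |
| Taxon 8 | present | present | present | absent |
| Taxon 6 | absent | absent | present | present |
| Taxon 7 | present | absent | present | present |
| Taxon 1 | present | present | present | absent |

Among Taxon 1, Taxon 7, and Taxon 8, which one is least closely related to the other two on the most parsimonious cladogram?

Character polarity is set by the outgroup: the derived state is whichever differs from the outgroup's state, so for Character 4 the derived state is 'absent', and for the remaining characters it is 'present'.
Character 1 (derived state 'present') is shared by Taxon 1, Taxon 5, Taxon 7, and Taxon 8 — a synapomorphy uniting that clade.
Only Taxon 1, Taxon 5, and Taxon 8 show the derived state 'present' for Character 2, supporting them as a clade.
Character 3 (derived state 'present') is shared by all ingroup taxa — unites the whole ingroup.
Character 4 (derived state 'absent') is shared by Taxon 1 and Taxon 8 — a synapomorphy uniting that clade.
Most parsimonious ingroup topology: (((Taxon 5,(Taxon 1,Taxon 8)),Taxon 7),Taxon 6).
Taxon 8 and Taxon 1 share a more recent common ancestor with each other than either does with Taxon 7, so Taxon 7 is the least closely related of the three.

Taxon 7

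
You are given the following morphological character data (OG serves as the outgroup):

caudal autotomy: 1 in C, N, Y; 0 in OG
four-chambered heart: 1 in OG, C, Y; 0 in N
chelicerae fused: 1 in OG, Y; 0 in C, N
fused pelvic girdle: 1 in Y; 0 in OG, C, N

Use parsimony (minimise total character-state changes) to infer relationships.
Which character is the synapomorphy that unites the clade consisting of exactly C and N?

Character polarity is set by the outgroup: the derived state is whichever differs from the outgroup's state, so for four-chambered heart, chelicerae fused the derived state is '0', and for the remaining characters it is '1'.
All ingroup taxa share the derived state '1' for caudal autotomy; it defines the ingroup but does not resolve relationships within it.
four-chambered heart: derived state '0' in N only — an autapomorphy, so it tells us nothing about relationships among taxa.
chelicerae fused (derived state '0') is shared by C and N — a synapomorphy uniting that clade.
fused pelvic girdle: derived state '1' in Y only — an autapomorphy, so it tells us nothing about relationships among taxa.
Most parsimonious ingroup topology: ((C,N),Y).
The clade {C, N} is supported by chelicerae fused: its derived state '0' occurs in exactly those taxa and in no other taxon (including the outgroup).

chelicerae fused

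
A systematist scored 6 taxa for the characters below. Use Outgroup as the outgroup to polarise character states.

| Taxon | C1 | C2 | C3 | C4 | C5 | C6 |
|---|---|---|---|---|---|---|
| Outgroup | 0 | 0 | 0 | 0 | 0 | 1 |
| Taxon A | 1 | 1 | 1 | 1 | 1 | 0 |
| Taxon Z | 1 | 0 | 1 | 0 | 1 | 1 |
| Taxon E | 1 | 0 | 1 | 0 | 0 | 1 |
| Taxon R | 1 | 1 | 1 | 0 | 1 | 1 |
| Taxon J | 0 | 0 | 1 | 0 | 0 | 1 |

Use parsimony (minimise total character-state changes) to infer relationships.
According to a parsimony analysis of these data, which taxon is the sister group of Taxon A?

Taxon R

Character polarity is set by the outgroup: the derived state is whichever differs from the outgroup's state, so for C6 the derived state is '0', and for the remaining characters it is '1'.
Only Taxon A, Taxon E, Taxon R, and Taxon Z show the derived state '1' for C1, supporting them as a clade.
Only Taxon A and Taxon R show the derived state '1' for C2, supporting them as a clade.
All ingroup taxa share the derived state '1' for C3; it defines the ingroup but does not resolve relationships within it.
C4 (derived state '1') is unique to Taxon A (autapomorphy; uninformative for grouping).
C5: derived state '1' in Taxon A, Taxon R, and Taxon Z only — synapomorphy for {Taxon A, Taxon R, Taxon Z}.
C6: derived state '0' in Taxon A only — an autapomorphy, so it tells us nothing about relationships among taxa.
Most parsimonious ingroup topology: ((((Taxon A,Taxon R),Taxon Z),Taxon E),Taxon J).
Taxon A and Taxon R form a cherry on this tree, so they are sister taxa.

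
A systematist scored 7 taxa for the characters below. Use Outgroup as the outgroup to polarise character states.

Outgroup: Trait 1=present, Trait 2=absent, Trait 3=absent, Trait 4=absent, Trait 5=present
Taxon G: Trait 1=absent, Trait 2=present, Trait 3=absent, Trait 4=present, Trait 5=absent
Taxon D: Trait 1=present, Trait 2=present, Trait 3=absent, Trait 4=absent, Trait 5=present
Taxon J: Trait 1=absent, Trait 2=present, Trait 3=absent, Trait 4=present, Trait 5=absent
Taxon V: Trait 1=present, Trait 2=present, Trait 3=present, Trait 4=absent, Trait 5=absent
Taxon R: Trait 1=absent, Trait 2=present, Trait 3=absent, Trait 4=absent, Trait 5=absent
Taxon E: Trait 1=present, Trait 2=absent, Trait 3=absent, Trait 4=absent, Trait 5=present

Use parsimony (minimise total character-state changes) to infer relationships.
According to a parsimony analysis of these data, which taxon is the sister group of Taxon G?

Taxon J

Character polarity is set by the outgroup: the derived state is whichever differs from the outgroup's state, so for Trait 1, Trait 5 the derived state is 'absent', and for the remaining characters it is 'present'.
Only Taxon G, Taxon J, and Taxon R show the derived state 'absent' for Trait 1, supporting them as a clade.
Trait 2: derived state 'present' in Taxon D, Taxon G, Taxon J, Taxon R, and Taxon V only — synapomorphy for {Taxon D, Taxon G, Taxon J, Taxon R, Taxon V}.
Trait 3 (derived state 'present') is unique to Taxon V (autapomorphy; uninformative for grouping).
Trait 4 (derived state 'present') is shared by Taxon G and Taxon J — a synapomorphy uniting that clade.
Only Taxon G, Taxon J, Taxon R, and Taxon V show the derived state 'absent' for Trait 5, supporting them as a clade.
Most parsimonious ingroup topology: (((((Taxon G,Taxon J),Taxon R),Taxon V),Taxon D),Taxon E).
Taxon G and Taxon J form a cherry on this tree, so they are sister taxa.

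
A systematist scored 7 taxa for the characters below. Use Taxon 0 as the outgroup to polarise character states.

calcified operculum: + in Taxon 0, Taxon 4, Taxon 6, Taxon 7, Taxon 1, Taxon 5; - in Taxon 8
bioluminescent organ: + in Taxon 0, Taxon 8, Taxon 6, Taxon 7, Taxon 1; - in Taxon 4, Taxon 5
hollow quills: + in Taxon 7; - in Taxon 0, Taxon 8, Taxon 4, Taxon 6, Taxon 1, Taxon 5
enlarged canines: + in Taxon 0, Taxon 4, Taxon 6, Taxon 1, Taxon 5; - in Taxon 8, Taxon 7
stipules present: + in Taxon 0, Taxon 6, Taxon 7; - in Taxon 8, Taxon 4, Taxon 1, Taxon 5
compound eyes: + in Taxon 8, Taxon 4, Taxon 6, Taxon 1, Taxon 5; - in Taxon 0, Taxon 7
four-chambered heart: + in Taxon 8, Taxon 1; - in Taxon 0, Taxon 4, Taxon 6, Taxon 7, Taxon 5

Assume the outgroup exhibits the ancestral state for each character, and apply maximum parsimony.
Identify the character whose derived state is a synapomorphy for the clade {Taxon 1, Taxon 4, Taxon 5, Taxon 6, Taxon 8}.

compound eyes

Character polarity is set by the outgroup: the derived state is whichever differs from the outgroup's state, so for calcified operculum, bioluminescent organ, enlarged canines, stipules present the derived state is '-', and for the remaining characters it is '+'.
calcified operculum: derived state '-' in Taxon 8 only — an autapomorphy, so it tells us nothing about relationships among taxa.
bioluminescent organ: derived state '-' in Taxon 4 and Taxon 5 only — synapomorphy for {Taxon 4, Taxon 5}.
hollow quills: derived state '+' in Taxon 7 only — an autapomorphy, so it tells us nothing about relationships among taxa.
enlarged canines groups Taxon 7 and Taxon 8, which is incompatible with the clades supported by the remaining characters; treating it as convergent (homoplasy) costs fewer steps than any alternative tree.
stipules present (derived state '-') is shared by Taxon 1, Taxon 4, Taxon 5, and Taxon 8 — a synapomorphy uniting that clade.
Only Taxon 1, Taxon 4, Taxon 5, Taxon 6, and Taxon 8 show the derived state '+' for compound eyes, supporting them as a clade.
Only Taxon 1 and Taxon 8 show the derived state '+' for four-chambered heart, supporting them as a clade.
Most parsimonious ingroup topology: ((((Taxon 8,Taxon 1),(Taxon 4,Taxon 5)),Taxon 6),Taxon 7).
The clade {Taxon 1, Taxon 4, Taxon 5, Taxon 6, Taxon 8} is supported by compound eyes: its derived state '+' occurs in exactly those taxa and in no other taxon (including the outgroup).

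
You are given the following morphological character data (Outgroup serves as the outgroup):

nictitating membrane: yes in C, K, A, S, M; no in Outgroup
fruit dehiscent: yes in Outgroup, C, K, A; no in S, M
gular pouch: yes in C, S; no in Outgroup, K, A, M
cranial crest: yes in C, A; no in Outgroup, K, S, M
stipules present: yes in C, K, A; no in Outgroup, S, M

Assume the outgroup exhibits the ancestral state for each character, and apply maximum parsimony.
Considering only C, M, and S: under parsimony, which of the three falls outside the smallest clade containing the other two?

C

Character polarity is set by the outgroup: the derived state is whichever differs from the outgroup's state, so for fruit dehiscent the derived state is 'no', and for the remaining characters it is 'yes'.
nictitating membrane (derived state 'yes') is shared by all ingroup taxa — unites the whole ingroup.
fruit dehiscent (derived state 'no') is shared by M and S — a synapomorphy uniting that clade.
gular pouch groups C and S, which is incompatible with the clades supported by the remaining characters; treating it as convergent (homoplasy) costs fewer steps than any alternative tree.
cranial crest (derived state 'yes') is shared by A and C — a synapomorphy uniting that clade.
Only A, C, and K show the derived state 'yes' for stipules present, supporting them as a clade.
Most parsimonious ingroup topology: (((A,C),K),(M,S)).
M and S share a more recent common ancestor with each other than either does with C, so C is the least closely related of the three.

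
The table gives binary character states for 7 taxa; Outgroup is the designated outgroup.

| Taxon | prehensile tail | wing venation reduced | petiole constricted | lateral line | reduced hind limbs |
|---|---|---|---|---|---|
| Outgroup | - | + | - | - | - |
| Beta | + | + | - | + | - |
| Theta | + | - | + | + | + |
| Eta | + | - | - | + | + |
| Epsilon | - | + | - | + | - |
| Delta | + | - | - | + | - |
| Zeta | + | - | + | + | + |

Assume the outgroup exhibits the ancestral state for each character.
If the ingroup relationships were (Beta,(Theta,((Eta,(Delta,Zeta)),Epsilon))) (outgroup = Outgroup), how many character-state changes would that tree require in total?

Map each character onto (Beta,(Theta,((Eta,(Delta,Zeta)),Epsilon))) (rooted by Outgroup) and count the minimum state changes it requires (Fitch parsimony):
prehensile tail: 2; wing venation reduced: 2; petiole constricted: 2; lateral line: 1; reduced hind limbs: 3.
Total tree length = 10.

10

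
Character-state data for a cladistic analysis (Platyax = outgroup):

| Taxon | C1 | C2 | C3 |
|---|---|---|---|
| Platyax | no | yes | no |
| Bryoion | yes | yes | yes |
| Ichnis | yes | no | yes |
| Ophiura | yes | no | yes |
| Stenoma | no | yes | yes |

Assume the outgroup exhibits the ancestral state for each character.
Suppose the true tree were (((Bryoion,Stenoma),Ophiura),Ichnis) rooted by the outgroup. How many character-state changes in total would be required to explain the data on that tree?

5

Map each character onto (((Bryoion,Stenoma),Ophiura),Ichnis) (rooted by Platyax) and count the minimum state changes it requires (Fitch parsimony):
C1: 2; C2: 2; C3: 1.
Total tree length = 5.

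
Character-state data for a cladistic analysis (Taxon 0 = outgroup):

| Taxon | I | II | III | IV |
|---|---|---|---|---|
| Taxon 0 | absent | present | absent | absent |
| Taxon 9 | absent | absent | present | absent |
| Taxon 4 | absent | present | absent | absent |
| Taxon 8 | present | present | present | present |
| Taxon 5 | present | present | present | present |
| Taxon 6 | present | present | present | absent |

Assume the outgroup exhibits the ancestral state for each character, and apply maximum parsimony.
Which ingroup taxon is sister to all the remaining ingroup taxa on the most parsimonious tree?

Taxon 4

Character polarity is set by the outgroup: the derived state is whichever differs from the outgroup's state, so for II the derived state is 'absent', and for the remaining characters it is 'present'.
I: derived state 'present' in Taxon 5, Taxon 6, and Taxon 8 only — synapomorphy for {Taxon 5, Taxon 6, Taxon 8}.
II (derived state 'absent') is unique to Taxon 9 (autapomorphy; uninformative for grouping).
Only Taxon 5, Taxon 6, Taxon 8, and Taxon 9 show the derived state 'present' for III, supporting them as a clade.
IV: derived state 'present' in Taxon 5 and Taxon 8 only — synapomorphy for {Taxon 5, Taxon 8}.
Most parsimonious ingroup topology: ((Taxon 9,((Taxon 8,Taxon 5),Taxon 6)),Taxon 4).
Taxon 4 is sister to the clade containing all other ingroup taxa, so it is the earliest-diverging (most basal) ingroup lineage.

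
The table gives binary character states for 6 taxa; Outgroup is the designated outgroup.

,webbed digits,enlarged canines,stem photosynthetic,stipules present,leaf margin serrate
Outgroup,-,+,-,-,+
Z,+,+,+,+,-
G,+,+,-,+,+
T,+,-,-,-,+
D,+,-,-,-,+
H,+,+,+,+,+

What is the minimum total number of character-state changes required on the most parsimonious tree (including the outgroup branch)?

Character polarity is set by the outgroup: the derived state is whichever differs from the outgroup's state, so for enlarged canines, leaf margin serrate the derived state is '-', and for the remaining characters it is '+'.
All ingroup taxa share the derived state '+' for webbed digits; it defines the ingroup but does not resolve relationships within it.
enlarged canines (derived state '-') is shared by D and T — a synapomorphy uniting that clade.
stem photosynthetic: derived state '+' in H and Z only — synapomorphy for {H, Z}.
Only G, H, and Z show the derived state '+' for stipules present, supporting them as a clade.
leaf margin serrate: derived state '-' in Z only — an autapomorphy, so it tells us nothing about relationships among taxa.
Most parsimonious ingroup topology: (((Z,H),G),(T,D)).
Changes per character on this tree: webbed digits: 1; enlarged canines: 1; stem photosynthetic: 1; stipules present: 1; leaf margin serrate: 1.
Total = 5.

5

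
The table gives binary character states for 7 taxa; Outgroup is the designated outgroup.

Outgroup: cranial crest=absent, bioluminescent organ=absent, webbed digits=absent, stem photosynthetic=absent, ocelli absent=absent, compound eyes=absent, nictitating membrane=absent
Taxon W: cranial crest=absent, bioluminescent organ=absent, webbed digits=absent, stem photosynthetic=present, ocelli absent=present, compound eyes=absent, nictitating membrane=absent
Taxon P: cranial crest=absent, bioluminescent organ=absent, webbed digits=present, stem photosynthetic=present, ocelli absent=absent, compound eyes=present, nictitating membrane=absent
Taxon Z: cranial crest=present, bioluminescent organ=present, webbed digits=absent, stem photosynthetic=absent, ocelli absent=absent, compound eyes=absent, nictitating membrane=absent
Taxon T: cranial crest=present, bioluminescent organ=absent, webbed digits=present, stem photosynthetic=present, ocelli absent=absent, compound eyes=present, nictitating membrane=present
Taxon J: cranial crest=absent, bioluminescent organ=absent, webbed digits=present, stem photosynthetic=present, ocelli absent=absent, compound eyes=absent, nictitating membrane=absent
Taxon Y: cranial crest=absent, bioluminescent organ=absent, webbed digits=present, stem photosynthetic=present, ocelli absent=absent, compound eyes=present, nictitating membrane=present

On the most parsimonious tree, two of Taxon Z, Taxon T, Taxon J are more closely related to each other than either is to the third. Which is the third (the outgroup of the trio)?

The outgroup has state 'absent' for every character, so 'present' is the derived state throughout.
cranial crest (state 'present') occurs in Taxon T and Taxon Z but conflicts with the nesting implied by the other characters — most parsimoniously interpreted as homoplasy.
bioluminescent organ: derived state 'present' in Taxon Z only — an autapomorphy, so it tells us nothing about relationships among taxa.
Only Taxon J, Taxon P, Taxon T, and Taxon Y show the derived state 'present' for webbed digits, supporting them as a clade.
stem photosynthetic: derived state 'present' in Taxon J, Taxon P, Taxon T, Taxon W, and Taxon Y only — synapomorphy for {Taxon J, Taxon P, Taxon T, Taxon W, Taxon Y}.
ocelli absent (derived state 'present') is unique to Taxon W (autapomorphy; uninformative for grouping).
Only Taxon P, Taxon T, and Taxon Y show the derived state 'present' for compound eyes, supporting them as a clade.
nictitating membrane: derived state 'present' in Taxon T and Taxon Y only — synapomorphy for {Taxon T, Taxon Y}.
Most parsimonious ingroup topology: ((Taxon W,((Taxon P,(Taxon T,Taxon Y)),Taxon J)),Taxon Z).
Taxon T and Taxon J share a more recent common ancestor with each other than either does with Taxon Z, so Taxon Z is the least closely related of the three.

Taxon Z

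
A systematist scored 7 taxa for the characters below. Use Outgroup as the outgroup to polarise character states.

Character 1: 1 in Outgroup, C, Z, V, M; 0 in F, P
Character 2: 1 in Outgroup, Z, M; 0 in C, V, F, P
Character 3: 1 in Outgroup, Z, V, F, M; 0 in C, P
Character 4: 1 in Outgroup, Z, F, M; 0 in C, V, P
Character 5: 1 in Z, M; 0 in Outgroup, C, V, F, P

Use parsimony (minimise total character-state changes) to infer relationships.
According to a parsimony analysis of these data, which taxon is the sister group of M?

Character polarity is set by the outgroup: the derived state is whichever differs from the outgroup's state, so for Character 1, Character 2, Character 3, Character 4 the derived state is '0', and for the remaining characters it is '1'.
Character 1 groups F and P, which is incompatible with the clades supported by the remaining characters; treating it as convergent (homoplasy) costs fewer steps than any alternative tree.
Only C, F, P, and V show the derived state '0' for Character 2, supporting them as a clade.
Character 3: derived state '0' in C and P only — synapomorphy for {C, P}.
Character 4 (derived state '0') is shared by C, P, and V — a synapomorphy uniting that clade.
Only M and Z show the derived state '1' for Character 5, supporting them as a clade.
Most parsimonious ingroup topology: ((((C,P),V),F),(Z,M)).
M and Z form a cherry on this tree, so they are sister taxa.

Z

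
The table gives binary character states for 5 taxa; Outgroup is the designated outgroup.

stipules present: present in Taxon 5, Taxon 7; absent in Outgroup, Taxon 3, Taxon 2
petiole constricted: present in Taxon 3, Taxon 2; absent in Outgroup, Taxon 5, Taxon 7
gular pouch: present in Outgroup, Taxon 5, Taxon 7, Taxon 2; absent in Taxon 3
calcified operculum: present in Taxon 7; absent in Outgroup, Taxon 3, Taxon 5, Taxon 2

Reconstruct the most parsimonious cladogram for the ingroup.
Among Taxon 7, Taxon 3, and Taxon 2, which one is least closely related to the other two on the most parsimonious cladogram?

Taxon 7

Character polarity is set by the outgroup: the derived state is whichever differs from the outgroup's state, so for gular pouch the derived state is 'absent', and for the remaining characters it is 'present'.
Only Taxon 5 and Taxon 7 show the derived state 'present' for stipules present, supporting them as a clade.
petiole constricted (derived state 'present') is shared by Taxon 2 and Taxon 3 — a synapomorphy uniting that clade.
gular pouch (derived state 'absent') is unique to Taxon 3 (autapomorphy; uninformative for grouping).
calcified operculum: derived state 'present' in Taxon 7 only — an autapomorphy, so it tells us nothing about relationships among taxa.
Most parsimonious ingroup topology: ((Taxon 3,Taxon 2),(Taxon 5,Taxon 7)).
Taxon 2 and Taxon 3 share a more recent common ancestor with each other than either does with Taxon 7, so Taxon 7 is the least closely related of the three.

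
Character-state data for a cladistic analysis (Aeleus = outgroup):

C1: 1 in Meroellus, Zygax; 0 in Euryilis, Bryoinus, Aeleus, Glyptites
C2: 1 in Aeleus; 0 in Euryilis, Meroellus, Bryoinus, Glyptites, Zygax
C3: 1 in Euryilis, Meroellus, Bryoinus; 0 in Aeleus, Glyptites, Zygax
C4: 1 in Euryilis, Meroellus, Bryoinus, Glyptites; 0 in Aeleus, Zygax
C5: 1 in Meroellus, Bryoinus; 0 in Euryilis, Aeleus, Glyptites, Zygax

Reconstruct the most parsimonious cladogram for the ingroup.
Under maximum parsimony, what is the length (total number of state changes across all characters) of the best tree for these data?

6

Character polarity is set by the outgroup: the derived state is whichever differs from the outgroup's state, so for C2 the derived state is '0', and for the remaining characters it is '1'.
C1 groups Meroellus and Zygax, which is incompatible with the clades supported by the remaining characters; treating it as convergent (homoplasy) costs fewer steps than any alternative tree.
C2 (derived state '0') is shared by all ingroup taxa — unites the whole ingroup.
C3: derived state '1' in Bryoinus, Euryilis, and Meroellus only — synapomorphy for {Bryoinus, Euryilis, Meroellus}.
Only Bryoinus, Euryilis, Glyptites, and Meroellus show the derived state '1' for C4, supporting them as a clade.
C5: derived state '1' in Bryoinus and Meroellus only — synapomorphy for {Bryoinus, Meroellus}.
Most parsimonious ingroup topology: ((((Bryoinus,Meroellus),Euryilis),Glyptites),Zygax).
Changes per character on this tree: C1: 2; C2: 1; C3: 1; C4: 1; C5: 1.
Total = 6.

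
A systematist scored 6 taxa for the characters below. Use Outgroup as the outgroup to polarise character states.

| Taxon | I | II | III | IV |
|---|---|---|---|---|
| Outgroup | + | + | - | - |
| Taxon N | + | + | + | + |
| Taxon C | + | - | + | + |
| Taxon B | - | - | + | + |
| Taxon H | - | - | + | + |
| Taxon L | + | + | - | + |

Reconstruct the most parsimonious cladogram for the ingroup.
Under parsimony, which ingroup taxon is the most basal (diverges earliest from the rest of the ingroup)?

Taxon L

Character polarity is set by the outgroup: the derived state is whichever differs from the outgroup's state, so for I, II the derived state is '-', and for the remaining characters it is '+'.
I (derived state '-') is shared by Taxon B and Taxon H — a synapomorphy uniting that clade.
II: derived state '-' in Taxon B, Taxon C, and Taxon H only — synapomorphy for {Taxon B, Taxon C, Taxon H}.
III: derived state '+' in Taxon B, Taxon C, Taxon H, and Taxon N only — synapomorphy for {Taxon B, Taxon C, Taxon H, Taxon N}.
IV (derived state '+') is shared by all ingroup taxa — unites the whole ingroup.
Most parsimonious ingroup topology: ((Taxon N,(Taxon C,(Taxon B,Taxon H))),Taxon L).
Taxon L is sister to the clade containing all other ingroup taxa, so it is the earliest-diverging (most basal) ingroup lineage.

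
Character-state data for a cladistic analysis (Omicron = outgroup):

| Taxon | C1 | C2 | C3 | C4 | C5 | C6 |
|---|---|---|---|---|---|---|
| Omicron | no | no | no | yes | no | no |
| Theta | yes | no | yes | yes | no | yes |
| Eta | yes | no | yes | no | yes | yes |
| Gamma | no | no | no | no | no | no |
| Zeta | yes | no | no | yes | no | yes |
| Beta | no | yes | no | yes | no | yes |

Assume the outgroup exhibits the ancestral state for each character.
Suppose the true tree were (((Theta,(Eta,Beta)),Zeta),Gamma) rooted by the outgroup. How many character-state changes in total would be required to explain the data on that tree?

Map each character onto (((Theta,(Eta,Beta)),Zeta),Gamma) (rooted by Omicron) and count the minimum state changes it requires (Fitch parsimony):
C1: 2; C2: 1; C3: 2; C4: 2; C5: 1; C6: 1.
Total tree length = 9.

9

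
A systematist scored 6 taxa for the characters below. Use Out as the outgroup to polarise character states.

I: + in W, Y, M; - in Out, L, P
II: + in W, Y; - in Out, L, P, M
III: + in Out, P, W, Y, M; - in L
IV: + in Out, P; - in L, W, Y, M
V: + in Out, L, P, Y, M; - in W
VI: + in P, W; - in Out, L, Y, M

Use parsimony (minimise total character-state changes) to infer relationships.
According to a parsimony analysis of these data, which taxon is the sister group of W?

Y

Character polarity is set by the outgroup: the derived state is whichever differs from the outgroup's state, so for III, IV, V the derived state is '-', and for the remaining characters it is '+'.
Only M, W, and Y show the derived state '+' for I, supporting them as a clade.
II: derived state '+' in W and Y only — synapomorphy for {W, Y}.
III: derived state '-' in L only — an autapomorphy, so it tells us nothing about relationships among taxa.
Only L, M, W, and Y show the derived state '-' for IV, supporting them as a clade.
V: derived state '-' in W only — an autapomorphy, so it tells us nothing about relationships among taxa.
VI (state '+') occurs in P and W but conflicts with the nesting implied by the other characters — most parsimoniously interpreted as homoplasy.
Most parsimonious ingroup topology: ((L,((W,Y),M)),P).
W and Y form a cherry on this tree, so they are sister taxa.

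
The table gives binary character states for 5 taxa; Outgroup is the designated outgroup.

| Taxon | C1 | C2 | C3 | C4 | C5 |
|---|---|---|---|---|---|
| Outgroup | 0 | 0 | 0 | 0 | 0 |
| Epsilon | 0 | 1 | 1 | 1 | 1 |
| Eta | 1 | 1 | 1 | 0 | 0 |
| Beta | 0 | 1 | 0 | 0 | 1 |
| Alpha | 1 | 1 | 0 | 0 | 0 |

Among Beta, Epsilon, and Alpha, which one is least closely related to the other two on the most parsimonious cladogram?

Alpha

The outgroup has state '0' for every character, so '1' is the derived state throughout.
Only Alpha and Eta show the derived state '1' for C1, supporting them as a clade.
All ingroup taxa share the derived state '1' for C2; it defines the ingroup but does not resolve relationships within it.
C3 (state '1') occurs in Epsilon and Eta but conflicts with the nesting implied by the other characters — most parsimoniously interpreted as homoplasy.
C4 (derived state '1') is unique to Epsilon (autapomorphy; uninformative for grouping).
C5: derived state '1' in Beta and Epsilon only — synapomorphy for {Beta, Epsilon}.
Most parsimonious ingroup topology: ((Epsilon,Beta),(Eta,Alpha)).
Beta and Epsilon share a more recent common ancestor with each other than either does with Alpha, so Alpha is the least closely related of the three.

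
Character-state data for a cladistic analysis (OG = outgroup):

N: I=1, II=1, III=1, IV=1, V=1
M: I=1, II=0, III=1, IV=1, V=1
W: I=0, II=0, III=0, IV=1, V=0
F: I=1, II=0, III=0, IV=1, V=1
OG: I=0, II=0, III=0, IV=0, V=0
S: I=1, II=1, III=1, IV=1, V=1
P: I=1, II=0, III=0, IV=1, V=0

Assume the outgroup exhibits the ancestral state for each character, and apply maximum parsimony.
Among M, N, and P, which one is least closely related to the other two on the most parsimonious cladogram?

P

The outgroup has state '0' for every character, so '1' is the derived state throughout.
I (derived state '1') is shared by F, M, N, P, and S — a synapomorphy uniting that clade.
II (derived state '1') is shared by N and S — a synapomorphy uniting that clade.
III (derived state '1') is shared by M, N, and S — a synapomorphy uniting that clade.
IV (derived state '1') is shared by all ingroup taxa — unites the whole ingroup.
V (derived state '1') is shared by F, M, N, and S — a synapomorphy uniting that clade.
Most parsimonious ingroup topology: (W,((((S,N),M),F),P)).
N and M share a more recent common ancestor with each other than either does with P, so P is the least closely related of the three.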